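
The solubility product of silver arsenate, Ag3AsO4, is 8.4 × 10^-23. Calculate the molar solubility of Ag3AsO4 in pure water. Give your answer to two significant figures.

Ag3AsO4(s) <=> 3 Ag^+ + AsO4^3-
Ksp = [Ag^+]^3[AsO4^3-]
For each mole of Ag3AsO4 that dissolves: [Ag^+] = 3s, [AsO4^3-] = s.
Ksp = (3s)^3s = 27s^4
s^4 = 8.4 × 10^-23 / 27, so s = 1.3 × 10^-6 M

1.3e-6 M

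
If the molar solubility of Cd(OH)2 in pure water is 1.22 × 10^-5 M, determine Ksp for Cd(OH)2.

Cd(OH)2(s) ⇌ Cd^2+ + 2 OH^-
For each mole of Cd(OH)2 that dissolves: [Cd^2+] = s, [OH^-] = 2s.
Ksp = [Cd^2+][OH^-]^2
Substituting: Ksp = s(2s)^2 = 4s^3
Ksp = 4 × (1.22 x 10^-5)^3 = 7.26 x 10^-15

Ksp ≈ 7.26 x 10^-15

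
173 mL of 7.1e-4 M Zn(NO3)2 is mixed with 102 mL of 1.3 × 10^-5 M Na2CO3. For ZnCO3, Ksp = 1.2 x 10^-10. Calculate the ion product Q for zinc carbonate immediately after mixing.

Total volume = 173 + 102 = 275 mL.
[Zn^2+] = 7.1 × 10^-4 × (173/275) = 4.47 × 10^-4 M
[CO3^2-] = 1.3 x 10^-5 × (102/275) = 4.82 x 10^-6 M
ZnCO3(s) <=> Zn^2+(aq) + CO3^2-(aq), so Q = [Zn^2+][CO3^2-]
Q = (4.47 × 10^-4)(4.82 × 10^-6) = 2.2 x 10^-9
Q > Ksp, so ZnCO3 will precipitate.

2.2e-9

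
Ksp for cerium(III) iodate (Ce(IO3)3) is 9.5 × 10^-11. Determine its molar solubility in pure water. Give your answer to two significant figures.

s = 1.4 x 10^-3 M

Ce(IO3)3(s) ⇌ Ce^3+ + 3 IO3^-
Ksp = [Ce^3+][IO3^-]^3
For each mole of Ce(IO3)3 that dissolves: [Ce^3+] = s, [IO3^-] = 3s.
Ksp = s(3s)^3 = 27s^4
s = (9.5 × 10^-11 / 27)^(1/4) = 1.4 × 10^-3 M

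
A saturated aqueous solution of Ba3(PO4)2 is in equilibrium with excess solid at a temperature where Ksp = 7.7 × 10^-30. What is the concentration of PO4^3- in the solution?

Ba3(PO4)2(s) ⇌ 3 Ba^2+(aq) + 2 PO4^3-(aq)
Ksp = [Ba^2+]^3[PO4^3-]^2
For each mole of Ba3(PO4)2 that dissolves: [Ba^2+] = 3s, [PO4^3-] = 2s.
Substituting: Ksp = (3s)^3(2s)^2 = 108s^5
Solving, s = (7.7 × 10^-30/108)^(1/5) = 5.90 x 10^-7 M
[PO4^3-] = 2s = 1.2 × 10^-6 M

1.2 × 10^-6 M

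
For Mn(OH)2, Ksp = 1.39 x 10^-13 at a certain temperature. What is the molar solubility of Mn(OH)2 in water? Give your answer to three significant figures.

Mn(OH)2(s) ⇌ Mn^2+(aq) + 2 OH^-(aq)
Ksp = [Mn^2+][OH^-]^2
With molar solubility s: [Mn^2+] = s, [OH^-] = 2s.
Ksp = s(2s)^2 = 4s^3
Solving, s = (1.39 x 10^-13/4)^(1/3) = 3.26 x 10^-5 M

s = 3.26e-5 M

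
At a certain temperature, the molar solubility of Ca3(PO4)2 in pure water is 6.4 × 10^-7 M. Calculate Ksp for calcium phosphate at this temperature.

1.2 × 10^-29

Ca3(PO4)2(s) ⇌ 3 Ca^2+ + 2 PO4^3-
For each mole of Ca3(PO4)2 that dissolves: [Ca^2+] = 3s, [PO4^3-] = 2s.
Ksp = [Ca^2+]^3[PO4^3-]^2
So Ksp = (3s)^3 × (2s)^2 = 108s^5
Ksp = 108 × (6.4 x 10^-7)^5 = 1.2 x 10^-29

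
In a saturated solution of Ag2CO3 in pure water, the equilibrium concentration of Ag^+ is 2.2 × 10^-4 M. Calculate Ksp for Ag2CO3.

Ksp = 5.3 x 10^-12

Ag2CO3(s) <=> 2 Ag^+(aq) + CO3^2-(aq)
Stoichiometry gives [CO3^2-] = (1/2)[Ag^+] = 1.10 × 10^-4 M.
Ksp = [Ag^+]^2[CO3^2-]
Ksp = (2.2 × 10^-4)^2 × 1.10 × 10^-4 = 5.3 × 10^-12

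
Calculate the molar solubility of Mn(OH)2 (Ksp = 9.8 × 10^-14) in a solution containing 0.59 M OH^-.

Mn(OH)2(s) ⇌ Mn^2+ + 2 OH^-
Ksp = [Mn^2+][OH^-]^2
If s mol/L dissolves here, [Mn^2+] = s, [OH^-] = 0.59 + 2s ≈ 0.59 (common-ion effect: OH^- is already 0.59 M).
Ksp ≈ s × (0.59)^2
s = 2.8 × 10^-13 M
Check: 2s = 5.6 × 10^-13 ≪ 0.59, so the approximation is valid.

s ≈ 2.8e-13 M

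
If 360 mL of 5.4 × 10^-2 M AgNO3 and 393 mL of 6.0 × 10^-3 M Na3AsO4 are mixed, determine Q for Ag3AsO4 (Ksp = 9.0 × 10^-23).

5.4e-8

Total volume = 360 + 393 = 753 mL.
[Ag^+] = 5.4 × 10^-2 × (360/753) = 2.58 × 10^-2 M
[AsO4^3-] = 6.0 x 10^-3 × (393/753) = 3.13 × 10^-3 M
Ag3AsO4(s) ⇌ 3 Ag^+(aq) + AsO4^3-(aq), so Q = [Ag^+]^3[AsO4^3-]
Q = (2.58 x 10^-2)^3(3.13 x 10^-3) = 5.4 x 10^-8
Q > Ksp, so Ag3AsO4 will precipitate.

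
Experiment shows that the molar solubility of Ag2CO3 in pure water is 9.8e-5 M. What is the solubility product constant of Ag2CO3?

Ksp = 3.8 x 10^-12

Ag2CO3(s) ⇌ 2 Ag^+ + CO3^2-
With molar solubility s: [Ag^+] = 2s, [CO3^2-] = s.
Ksp = [Ag^+]^2[CO3^2-]
Ksp = (2s)^2s = 4s^3
Ksp = 4 × (9.8 x 10^-5)^3 = 3.8 × 10^-12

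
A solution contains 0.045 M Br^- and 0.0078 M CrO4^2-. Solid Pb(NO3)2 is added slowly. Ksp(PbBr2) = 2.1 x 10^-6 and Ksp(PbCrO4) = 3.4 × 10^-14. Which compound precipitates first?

PbCrO4

Each salt begins to precipitate when Q = Ksp, i.e. when [Pb^2+] reaches its threshold.
For PbBr2: 2.1 x 10^-6 = (0.045)^2 × [Pb^2+]  ⇒  [Pb^2+] = 1.0 x 10^-3 M.
For PbCrO4: 3.4 × 10^-14 = 0.0078 × [Pb^2+]  ⇒  [Pb^2+] = 4.4 × 10^-12 M.
The salt with the lower threshold [Pb^2+] precipitates first: PbCrO4.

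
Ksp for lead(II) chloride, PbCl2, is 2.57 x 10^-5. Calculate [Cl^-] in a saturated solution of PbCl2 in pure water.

0.0372 M

PbCl2(s) ⇌ Pb^2+(aq) + 2 Cl^-(aq)
Ksp = [Pb^2+][Cl^-]^2
If s mol/L of PbCl2 dissolves, [Pb^2+] = s and [Cl^-] = 2s.
Substituting: Ksp = s(2s)^2 = 4s^3
s = (2.57 x 10^-5 / 4)^(1/3) = 1.859 x 10^-2 M
[Cl^-] = 2s = 3.72 x 10^-2 M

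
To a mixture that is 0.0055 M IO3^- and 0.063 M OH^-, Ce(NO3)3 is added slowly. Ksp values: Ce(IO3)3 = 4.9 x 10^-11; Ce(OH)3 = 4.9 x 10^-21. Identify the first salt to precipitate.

Each salt begins to precipitate when Q = Ksp, i.e. when [Ce^3+] reaches its threshold.
For Ce(IO3)3: 4.9 x 10^-11 = (0.0055)^3 × [Ce^3+]  ⇒  [Ce^3+] = 2.9 × 10^-4 M.
For Ce(OH)3: 4.9 x 10^-21 = (0.063)^3 × [Ce^3+]  ⇒  [Ce^3+] = 2.0 × 10^-17 M.
The salt with the lower threshold [Ce^3+] precipitates first: Ce(OH)3.

Ce(OH)3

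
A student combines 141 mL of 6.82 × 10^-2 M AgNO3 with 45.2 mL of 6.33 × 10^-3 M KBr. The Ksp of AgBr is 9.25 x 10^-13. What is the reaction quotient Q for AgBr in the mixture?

7.94 × 10^-5

Total volume = 141 + 45.2 = 186.2 mL.
[Ag^+] = 6.82 × 10^-2 × (141/186.2) = 5.164 × 10^-2 M
[Br^-] = 6.33 × 10^-3 × (45.2/186.2) = 1.537 x 10^-3 M
AgBr(s) <=> Ag^+(aq) + Br^-(aq), so Q = [Ag^+][Br^-]
Q = (5.164 x 10^-2)(1.537 × 10^-3) = 7.94 × 10^-5
Q > Ksp, so AgBr will precipitate.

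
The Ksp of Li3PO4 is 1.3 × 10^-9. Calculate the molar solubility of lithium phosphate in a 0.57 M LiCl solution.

7.0 × 10^-9 M

Li3PO4(s) ⇌ 3 Li^+ + PO4^3-
Ksp = [Li^+]^3[PO4^3-]
Let s be the molar solubility in this solution. [Li^+] = 0.57 + 3s ≈ 0.57, [PO4^3-] = s (since Li^+ from LiCl dominates).
Ksp ≈ (0.57)^3 × s
s = 7.0 x 10^-9 M
Check: 3s = 2.1 x 10^-8 ≪ 0.57, so the approximation is valid.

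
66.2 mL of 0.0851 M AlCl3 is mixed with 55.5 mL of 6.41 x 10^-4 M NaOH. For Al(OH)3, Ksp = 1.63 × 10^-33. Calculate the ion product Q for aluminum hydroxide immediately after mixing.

Q = 1.16 x 10^-12

Total volume = 66.2 + 55.5 = 121.7 mL.
[Al^3+] = 8.51 x 10^-2 × (66.2/121.7) = 4.629 × 10^-2 M
[OH^-] = 6.41 × 10^-4 × (55.5/121.7) = 2.923 × 10^-4 M
Al(OH)3(s) ⇌ Al^3+(aq) + 3 OH^-(aq), so Q = [Al^3+][OH^-]^3
Q = (4.629 x 10^-2)(2.923 × 10^-4)^3 = 1.16 x 10^-12
Q > Ksp, so Al(OH)3 will precipitate.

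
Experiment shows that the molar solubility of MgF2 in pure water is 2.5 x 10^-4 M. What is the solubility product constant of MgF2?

MgF2(s) ⇌ Mg^2+ + 2 F^-
For each mole of MgF2 that dissolves: [Mg^2+] = s, [F^-] = 2s.
Ksp = [Mg^2+][F^-]^2
Ksp = s(2s)^2 = 4s^3
Ksp = 4 × (2.5 × 10^-4)^3 = 6.3 x 10^-11

Ksp ≈ 6.3 x 10^-11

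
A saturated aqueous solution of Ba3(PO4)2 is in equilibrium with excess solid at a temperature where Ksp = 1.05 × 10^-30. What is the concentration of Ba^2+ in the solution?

Ba3(PO4)2(s) ⇌ 3 Ba^2+(aq) + 2 PO4^3-(aq)
Ksp = [Ba^2+]^3[PO4^3-]^2
For each mole of Ba3(PO4)2 that dissolves: [Ba^2+] = 3s, [PO4^3-] = 2s.
Ksp = (3s)^3(2s)^2 = 108s^5
Solving, s = (1.05 × 10^-30/108)^(1/5) = 3.959 × 10^-7 M
[Ba^2+] = 3s = 1.19 × 10^-6 M

[Ba^2+] ≈ 1.19 x 10^-6 M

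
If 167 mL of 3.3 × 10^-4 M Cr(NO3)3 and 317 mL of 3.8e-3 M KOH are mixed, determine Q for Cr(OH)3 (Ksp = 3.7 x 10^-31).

Q = 1.8 × 10^-12

Total volume = 167 + 317 = 484 mL.
[Cr^3+] = 3.3 × 10^-4 × (167/484) = 1.14 x 10^-4 M
[OH^-] = 3.8 x 10^-3 × (317/484) = 2.49 × 10^-3 M
Cr(OH)3(s) ⇌ Cr^3+ + 3 OH^-, so Q = [Cr^3+][OH^-]^3
Q = (1.14 x 10^-4)(2.49 x 10^-3)^3 = 1.8 x 10^-12
Q > Ksp, so Cr(OH)3 will precipitate.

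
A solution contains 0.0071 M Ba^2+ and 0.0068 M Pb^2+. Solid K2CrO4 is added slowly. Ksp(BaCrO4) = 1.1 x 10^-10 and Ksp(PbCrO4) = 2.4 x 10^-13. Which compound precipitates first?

Each salt begins to precipitate when Q = Ksp, i.e. when [CrO4^2-] reaches its threshold.
For BaCrO4: 1.1 x 10^-10 = 0.0071 × [CrO4^2-]  ⇒  [CrO4^2-] = 1.5 × 10^-8 M.
For PbCrO4: 2.4 x 10^-13 = 0.0068 × [CrO4^2-]  ⇒  [CrO4^2-] = 3.5 × 10^-11 M.
The salt with the lower threshold [CrO4^2-] precipitates first: PbCrO4.

PbCrO4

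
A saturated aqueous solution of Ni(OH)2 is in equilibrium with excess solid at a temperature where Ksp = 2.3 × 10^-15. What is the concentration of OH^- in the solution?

[OH^-] ≈ 1.7e-5 M

Ni(OH)2(s) <=> Ni^2+(aq) + 2 OH^-(aq)
Ksp = [Ni^2+][OH^-]^2
Let s = molar solubility. Then [Ni^2+] = s and [OH^-] = 2s.
Ksp = s(2s)^2 = 4s^3
Solving, s = (2.3 × 10^-15/4)^(1/3) = 8.32 × 10^-6 M
[OH^-] = 2s = 1.7 × 10^-5 M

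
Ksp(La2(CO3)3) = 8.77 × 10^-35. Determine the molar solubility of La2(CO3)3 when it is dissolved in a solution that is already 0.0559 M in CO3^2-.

3.54e-16 M

La2(CO3)3(s) ⇌ 2 La^3+ + 3 CO3^2-
Ksp = [La^3+]^2[CO3^2-]^3
Let s = moles of La2(CO3)3 that dissolve per litre. [La^3+] = 2s, [CO3^2-] = 0.0559 + 3s ≈ 0.0559 (common-ion effect: CO3^2- is already 0.0559 M).
Ksp ≈ (2s)^2 × (0.0559)^3
s = 3.54 × 10^-16 M
Check: 3s = 1.1 x 10^-15 ≪ 0.0559, so the approximation is valid.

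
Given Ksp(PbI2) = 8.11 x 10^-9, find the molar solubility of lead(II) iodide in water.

PbI2(s) <=> Pb^2+(aq) + 2 I^-(aq)
Ksp = [Pb^2+][I^-]^2
If s mol/L of PbI2 dissolves, [Pb^2+] = s and [I^-] = 2s.
Ksp = s(2s)^2 = 4s^3
Solving, s = (8.11 x 10^-9/4)^(1/3) = 1.27 × 10^-3 M

s ≈ 1.27e-3 M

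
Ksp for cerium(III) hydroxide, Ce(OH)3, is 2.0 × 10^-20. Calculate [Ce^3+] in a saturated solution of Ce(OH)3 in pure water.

[Ce^3+] = 5.2e-6 M

Ce(OH)3(s) <=> Ce^3+(aq) + 3 OH^-(aq)
Ksp = [Ce^3+][OH^-]^3
With molar solubility s: [Ce^3+] = s, [OH^-] = 3s.
So Ksp = s × (3s)^3 = 27s^4
s^4 = 2.0 × 10^-20 / 27, so s = 5.22 × 10^-6 M
[Ce^3+] = s = 5.2 × 10^-6 M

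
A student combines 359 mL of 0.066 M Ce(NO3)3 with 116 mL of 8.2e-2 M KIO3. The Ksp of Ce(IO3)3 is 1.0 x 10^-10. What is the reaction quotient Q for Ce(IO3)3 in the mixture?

Total volume = 359 + 116 = 475 mL.
[Ce^3+] = 6.6 × 10^-2 × (359/475) = 4.99 × 10^-2 M
[IO3^-] = 8.2 × 10^-2 × (116/475) = 2.00 × 10^-2 M
Ce(IO3)3(s) ⇌ Ce^3+ + 3 IO3^-, so Q = [Ce^3+][IO3^-]^3
Q = (4.99 × 10^-2)(2.00 x 10^-2)^3 = 4.0 × 10^-7
Q > Ksp, so Ce(IO3)3 will precipitate.

Q ≈ 4.0e-7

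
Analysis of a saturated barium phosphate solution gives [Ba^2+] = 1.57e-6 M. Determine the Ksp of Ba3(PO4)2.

Ba3(PO4)2(s) <=> 3 Ba^2+(aq) + 2 PO4^3-(aq)
Stoichiometry gives [PO4^3-] = (2/3)[Ba^2+] = 1.047 × 10^-6 M.
Ksp = [Ba^2+]^3[PO4^3-]^2
Ksp = (1.57 × 10^-6)^3 × (1.047 × 10^-6)^2 = 4.24 × 10^-30

4.24e-30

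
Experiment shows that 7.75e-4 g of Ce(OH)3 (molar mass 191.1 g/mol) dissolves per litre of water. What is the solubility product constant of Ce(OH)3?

Ksp ≈ 7.30 x 10^-21

Molar solubility s = (7.75 × 10^-4 g/L) / (191.1 g/mol) = 4.055 × 10^-6 M.
Ce(OH)3(s) <=> Ce^3+(aq) + 3 OH^-(aq)
If s mol/L of Ce(OH)3 dissolves, [Ce^3+] = s and [OH^-] = 3s.
Ksp = [Ce^3+][OH^-]^3
So Ksp = s × (3s)^3 = 27s^4
Ksp = 27 × (4.055 x 10^-6)^4 = 7.30 × 10^-21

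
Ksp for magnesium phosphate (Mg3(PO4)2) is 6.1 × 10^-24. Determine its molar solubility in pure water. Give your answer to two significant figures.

Mg3(PO4)2(s) ⇌ 3 Mg^2+(aq) + 2 PO4^3-(aq)
Ksp = [Mg^2+]^3[PO4^3-]^2
Let s = molar solubility. Then [Mg^2+] = 3s and [PO4^3-] = 2s.
So Ksp = (3s)^3 × (2s)^2 = 108s^5
Solving, s = (6.1 × 10^-24/108)^(1/5) = 8.9 x 10^-6 M

8.9 × 10^-6 M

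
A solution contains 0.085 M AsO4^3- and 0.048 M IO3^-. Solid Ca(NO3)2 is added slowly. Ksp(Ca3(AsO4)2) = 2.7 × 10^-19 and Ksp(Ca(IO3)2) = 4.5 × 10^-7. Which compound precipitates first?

Each salt begins to precipitate when Q = Ksp, i.e. when [Ca^2+] reaches its threshold.
For Ca3(AsO4)2: 2.7 × 10^-19 = (0.085)^2 × [Ca^2+]^3  ⇒  [Ca^2+] = 3.3 x 10^-6 M.
For Ca(IO3)2: 4.5 × 10^-7 = (0.048)^2 × [Ca^2+]  ⇒  [Ca^2+] = 2.0 × 10^-4 M.
The salt with the lower threshold [Ca^2+] precipitates first: Ca3(AsO4)2.

Ca3(AsO4)2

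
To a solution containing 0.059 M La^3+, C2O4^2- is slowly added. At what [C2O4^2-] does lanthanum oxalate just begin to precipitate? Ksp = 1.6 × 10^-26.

[C2O4^2-] ≈ 1.7 × 10^-8 M

La2(C2O4)3(s) ⇌ 2 La^3+(aq) + 3 C2O4^2-(aq)
Ksp = [La^3+]^2[C2O4^2-]^3
Precipitation begins when Q = Ksp. With [La^3+] = 0.059 M:
1.6 × 10^-26 = (0.059)^2 × [C2O4^2-]^3
[C2O4^2-] = (1.6 × 10^-26 / 3.48 × 10^-3)^(1/3) = 1.7 × 10^-8 M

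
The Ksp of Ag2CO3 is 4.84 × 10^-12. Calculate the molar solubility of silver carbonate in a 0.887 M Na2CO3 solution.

s ≈ 1.17 × 10^-6 M

Ag2CO3(s) ⇌ 2 Ag^+(aq) + CO3^2-(aq)
Ksp = [Ag^+]^2[CO3^2-]
Let s = moles of Ag2CO3 that dissolve per litre. [Ag^+] = 2s, [CO3^2-] = 0.887 + s ≈ 0.887 (since CO3^2- from Na2CO3 dominates).
Ksp ≈ (2s)^2 × 0.887
s = 1.17 x 10^-6 M
Check: s = 1.2 x 10^-6 ≪ 0.887, so the approximation is valid.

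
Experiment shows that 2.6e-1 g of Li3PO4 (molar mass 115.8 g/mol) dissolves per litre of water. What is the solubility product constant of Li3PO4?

Molar solubility s = (2.6 × 10^-1 g/L) / (115.8 g/mol) = 2.25 × 10^-3 M.
Li3PO4(s) ⇌ 3 Li^+(aq) + PO4^3-(aq)
Let s = molar solubility. Then [Li^+] = 3s and [PO4^3-] = s.
Ksp = [Li^+]^3[PO4^3-]
So Ksp = (3s)^3 × s = 27s^4
With s = 2.25 × 10^-3: Ksp = 6.9 x 10^-10

6.9 x 10^-10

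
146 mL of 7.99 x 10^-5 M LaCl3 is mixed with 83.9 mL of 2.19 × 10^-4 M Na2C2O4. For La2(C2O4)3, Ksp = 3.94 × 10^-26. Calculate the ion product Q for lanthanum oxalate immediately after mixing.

Total volume = 146 + 83.9 = 229.9 mL.
[La^3+] = 7.99 x 10^-5 × (146/229.9) = 5.074 × 10^-5 M
[C2O4^2-] = 2.19 x 10^-4 × (83.9/229.9) = 7.992 × 10^-5 M
La2(C2O4)3(s) <=> 2 La^3+(aq) + 3 C2O4^2-(aq), so Q = [La^3+]^2[C2O4^2-]^3
Q = (5.074 x 10^-5)^2(7.992 x 10^-5)^3 = 1.31 x 10^-21
Q > Ksp, so La2(C2O4)3 will precipitate.

Q ≈ 1.31 x 10^-21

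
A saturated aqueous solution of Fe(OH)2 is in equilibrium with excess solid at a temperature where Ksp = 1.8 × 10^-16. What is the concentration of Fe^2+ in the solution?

Fe(OH)2(s) <=> Fe^2+(aq) + 2 OH^-(aq)
Ksp = [Fe^2+][OH^-]^2
For each mole of Fe(OH)2 that dissolves: [Fe^2+] = s, [OH^-] = 2s.
So Ksp = s × (2s)^2 = 4s^3
s = (1.8 × 10^-16 / 4)^(1/3) = 3.56 x 10^-6 M
[Fe^2+] = s = 3.6 × 10^-6 M

[Fe^2+] = 3.6e-6 M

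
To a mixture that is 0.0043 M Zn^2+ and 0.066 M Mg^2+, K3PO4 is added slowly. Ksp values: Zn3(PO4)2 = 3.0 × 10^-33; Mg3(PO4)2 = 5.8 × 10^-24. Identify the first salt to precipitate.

Each salt begins to precipitate when Q = Ksp, i.e. when [PO4^3-] reaches its threshold.
For Zn3(PO4)2: 3.0 × 10^-33 = (0.0043)^3 × [PO4^3-]^2  ⇒  [PO4^3-] = 1.9 × 10^-13 M.
For Mg3(PO4)2: 5.8 × 10^-24 = (0.066)^3 × [PO4^3-]^2  ⇒  [PO4^3-] = 1.4 × 10^-10 M.
The salt with the lower threshold [PO4^3-] precipitates first: Zn3(PO4)2.

Zn3(PO4)2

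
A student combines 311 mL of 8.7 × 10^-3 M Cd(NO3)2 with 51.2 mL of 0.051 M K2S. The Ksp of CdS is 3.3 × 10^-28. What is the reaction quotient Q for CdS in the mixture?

5.4 × 10^-5

Total volume = 311 + 51.2 = 362.2 mL.
[Cd^2+] = 8.7 x 10^-3 × (311/362.2) = 7.47 × 10^-3 M
[S^2-] = 5.1 × 10^-2 × (51.2/362.2) = 7.21 × 10^-3 M
CdS(s) <=> Cd^2+ + S^2-, so Q = [Cd^2+][S^2-]
Q = (7.47 x 10^-3)(7.21 × 10^-3) = 5.4 × 10^-5
Q > Ksp, so CdS will precipitate.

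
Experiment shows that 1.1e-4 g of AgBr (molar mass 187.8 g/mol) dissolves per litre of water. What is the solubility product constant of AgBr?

3.4e-13

Molar solubility s = (1.1 × 10^-4 g/L) / (187.8 g/mol) = 5.86 × 10^-7 M.
AgBr(s) ⇌ Ag^+ + Br^-
With molar solubility s: [Ag^+] = s, [Br^-] = s.
Ksp = [Ag^+][Br^-]
Ksp = s × s = s^2
Ksp = (5.86 x 10^-7)^2 = 3.4 × 10^-13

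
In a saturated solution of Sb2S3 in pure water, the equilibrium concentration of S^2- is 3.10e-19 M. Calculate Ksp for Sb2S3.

Sb2S3(s) ⇌ 2 Sb^3+ + 3 S^2-
Stoichiometry gives [Sb^3+] = (2/3)[S^2-] = 2.067 x 10^-19 M.
Ksp = [Sb^3+]^2[S^2-]^3
Ksp = (2.067 × 10^-19)^2 × (3.10 x 10^-19)^3 = 1.27 × 10^-93

1.27 x 10^-93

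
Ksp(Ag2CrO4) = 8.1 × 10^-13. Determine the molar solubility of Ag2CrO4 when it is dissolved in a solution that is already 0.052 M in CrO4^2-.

s ≈ 2.0 × 10^-6 M

Ag2CrO4(s) ⇌ 2 Ag^+ + CrO4^2-
Ksp = [Ag^+]^2[CrO4^2-]
Let s be the molar solubility in this solution. [Ag^+] = 2s, [CrO4^2-] = 0.052 + s ≈ 0.052 (Ksp is small, so little additional dissolves).
Ksp ≈ (2s)^2 × 0.052
s = 2.0 × 10^-6 M
Check: s = 2.0 × 10^-6 ≪ 0.052, so the approximation is valid.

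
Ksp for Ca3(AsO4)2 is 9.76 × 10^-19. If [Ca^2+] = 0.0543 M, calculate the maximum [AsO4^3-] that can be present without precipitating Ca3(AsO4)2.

Ca3(AsO4)2(s) ⇌ 3 Ca^2+(aq) + 2 AsO4^3-(aq)
Ksp = [Ca^2+]^3[AsO4^3-]^2
Precipitation begins when Q = Ksp. With [Ca^2+] = 0.0543 M:
9.76 × 10^-19 = (0.0543)^3 × [AsO4^3-]^2
[AsO4^3-] = (9.76 × 10^-19 / 1.601 × 10^-4)^(1/2) = 7.81 x 10^-8 M

[AsO4^3-] ≈ 7.81e-8 M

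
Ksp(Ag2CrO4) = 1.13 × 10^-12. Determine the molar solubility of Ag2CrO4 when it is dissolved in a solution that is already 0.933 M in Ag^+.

Ag2CrO4(s) ⇌ 2 Ag^+(aq) + CrO4^2-(aq)
Ksp = [Ag^+]^2[CrO4^2-]
If s mol/L dissolves here, [Ag^+] = 0.933 + 2s ≈ 0.933, [CrO4^2-] = s (common-ion effect: Ag^+ is already 0.933 M).
Ksp ≈ (0.933)^2 × s
s = 1.30 x 10^-12 M
Check: 2s = 2.6 x 10^-12 ≪ 0.933, so the approximation is valid.

s = 1.30 × 10^-12 M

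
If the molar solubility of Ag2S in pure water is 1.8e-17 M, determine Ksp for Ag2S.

Ksp = 2.3 × 10^-50

Ag2S(s) ⇌ 2 Ag^+(aq) + S^2-(aq)
Let s = molar solubility. Then [Ag^+] = 2s and [S^2-] = s.
Ksp = [Ag^+]^2[S^2-]
Ksp = (2s)^2s = 4s^3
With s = 1.8 x 10^-17: Ksp = 2.3 × 10^-50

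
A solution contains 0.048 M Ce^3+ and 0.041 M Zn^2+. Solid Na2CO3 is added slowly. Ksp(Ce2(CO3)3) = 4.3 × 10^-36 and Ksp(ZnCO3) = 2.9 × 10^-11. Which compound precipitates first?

Precipitation of each salt starts when its ion product equals its Ksp.
For Ce2(CO3)3: 4.3 × 10^-36 = (0.048)^2 × [CO3^2-]^3  ⇒  [CO3^2-] = 1.2 × 10^-11 M.
For ZnCO3: 2.9 × 10^-11 = 0.041 × [CO3^2-]  ⇒  [CO3^2-] = 7.1 × 10^-10 M.
The salt with the lower threshold [CO3^2-] precipitates first: Ce2(CO3)3.

Ce2(CO3)3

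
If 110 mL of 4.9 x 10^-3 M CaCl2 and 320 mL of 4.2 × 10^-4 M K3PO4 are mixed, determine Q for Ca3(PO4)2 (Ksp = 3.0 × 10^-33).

1.9e-16

Total volume = 110 + 320 = 430 mL.
[Ca^2+] = 4.9 × 10^-3 × (110/430) = 1.25 x 10^-3 M
[PO4^3-] = 4.2 x 10^-4 × (320/430) = 3.13 x 10^-4 M
Ca3(PO4)2(s) <=> 3 Ca^2+ + 2 PO4^3-, so Q = [Ca^2+]^3[PO4^3-]^2
Q = (1.25 x 10^-3)^3(3.13 × 10^-4)^2 = 1.9 × 10^-16
Q > Ksp, so Ca3(PO4)2 will precipitate.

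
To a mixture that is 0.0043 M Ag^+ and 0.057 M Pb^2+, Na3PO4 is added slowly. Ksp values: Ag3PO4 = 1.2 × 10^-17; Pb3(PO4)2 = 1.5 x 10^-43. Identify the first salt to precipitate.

Pb3(PO4)2

Each salt begins to precipitate when Q = Ksp, i.e. when [PO4^3-] reaches its threshold.
For Ag3PO4: 1.2 × 10^-17 = (0.0043)^3 × [PO4^3-]  ⇒  [PO4^3-] = 1.5 × 10^-10 M.
For Pb3(PO4)2: 1.5 x 10^-43 = (0.057)^3 × [PO4^3-]^2  ⇒  [PO4^3-] = 2.8 x 10^-20 M.
The salt with the lower threshold [PO4^3-] precipitates first: Pb3(PO4)2.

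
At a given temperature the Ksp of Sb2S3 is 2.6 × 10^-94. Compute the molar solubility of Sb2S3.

s = 7.5e-20 M

Sb2S3(s) ⇌ 2 Sb^3+ + 3 S^2-
Ksp = [Sb^3+]^2[S^2-]^3
If s mol/L of Sb2S3 dissolves, [Sb^3+] = 2s and [S^2-] = 3s.
Ksp = (2s)^2(3s)^3 = 108s^5
s = (2.6 × 10^-94 / 108)^(1/5) = 7.5 x 10^-20 M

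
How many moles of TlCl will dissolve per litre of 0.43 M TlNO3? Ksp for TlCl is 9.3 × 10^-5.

TlCl(s) ⇌ Tl^+(aq) + Cl^-(aq)
Ksp = [Tl^+][Cl^-]
Let s be the molar solubility in this solution. [Tl^+] = 0.43 + s ≈ 0.43, [Cl^-] = s (since Tl^+ from TlNO3 dominates).
Ksp ≈ 0.43 × s
s = 2.2 x 10^-4 M
Check: s = 2.2 x 10^-4 ≪ 0.43, so the approximation is valid.

2.2e-4 M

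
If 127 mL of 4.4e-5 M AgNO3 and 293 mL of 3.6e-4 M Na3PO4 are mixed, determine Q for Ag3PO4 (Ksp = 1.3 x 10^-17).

Q ≈ 5.9e-19

Total volume = 127 + 293 = 420 mL.
[Ag^+] = 4.4 x 10^-5 × (127/420) = 1.33 × 10^-5 M
[PO4^3-] = 3.6 x 10^-4 × (293/420) = 2.51 x 10^-4 M
Ag3PO4(s) <=> 3 Ag^+(aq) + PO4^3-(aq), so Q = [Ag^+]^3[PO4^3-]
Q = (1.33 × 10^-5)^3(2.51 × 10^-4) = 5.9 × 10^-19
Q < Ksp, so no precipitate of Ag3PO4 forms.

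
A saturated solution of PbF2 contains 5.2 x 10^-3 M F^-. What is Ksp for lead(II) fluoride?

PbF2(s) ⇌ Pb^2+(aq) + 2 F^-(aq)
Stoichiometry gives [Pb^2+] = (1/2)[F^-] = 2.60 × 10^-3 M.
Ksp = [Pb^2+][F^-]^2
Ksp = 2.60 × 10^-3 × (5.2 × 10^-3)^2 = 7.0 × 10^-8

7.0e-8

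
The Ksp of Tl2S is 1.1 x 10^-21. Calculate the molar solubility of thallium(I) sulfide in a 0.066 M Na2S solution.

Tl2S(s) <=> 2 Tl^+ + S^2-
Ksp = [Tl^+]^2[S^2-]
Let s be the molar solubility in this solution. [Tl^+] = 2s, [S^2-] = 0.066 + s ≈ 0.066 (common-ion effect: S^2- is already 0.066 M).
Ksp ≈ (2s)^2 × 0.066
s = 6.5 × 10^-11 M
Check: s = 6.5 × 10^-11 ≪ 0.066, so the approximation is valid.

6.5e-11 M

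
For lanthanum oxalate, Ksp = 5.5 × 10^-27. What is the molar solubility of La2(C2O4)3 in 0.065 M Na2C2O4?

s = 2.2 × 10^-12 M

La2(C2O4)3(s) ⇌ 2 La^3+(aq) + 3 C2O4^2-(aq)
Ksp = [La^3+]^2[C2O4^2-]^3
Let s be the molar solubility in this solution. [La^3+] = 2s, [C2O4^2-] = 0.065 + 3s ≈ 0.065 (common-ion effect: C2O4^2- is already 0.065 M).
Ksp ≈ (2s)^2 × (0.065)^3
s = 2.2 × 10^-12 M
Check: 3s = 6.7 x 10^-12 ≪ 0.065, so the approximation is valid.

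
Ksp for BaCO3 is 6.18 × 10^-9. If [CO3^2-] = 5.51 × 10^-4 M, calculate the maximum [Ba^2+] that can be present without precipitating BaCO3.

BaCO3(s) <=> Ba^2+ + CO3^2-
Ksp = [Ba^2+][CO3^2-]
Precipitation begins when Q = Ksp. With [CO3^2-] = 5.51 × 10^-4 M:
6.18 × 10^-9 = (5.51 × 10^-4) × [Ba^2+]
[Ba^2+] = (6.18 × 10^-9 / 5.51 x 10^-4) = 1.12 x 10^-5 M

1.12 × 10^-5 M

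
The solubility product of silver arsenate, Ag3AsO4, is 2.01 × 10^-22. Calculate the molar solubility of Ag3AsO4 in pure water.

Ag3AsO4(s) <=> 3 Ag^+(aq) + AsO4^3-(aq)
Ksp = [Ag^+]^3[AsO4^3-]
For each mole of Ag3AsO4 that dissolves: [Ag^+] = 3s, [AsO4^3-] = s.
So Ksp = (3s)^3 × s = 27s^4
Solving, s = (2.01 × 10^-22/27)^(1/4) = 1.65 × 10^-6 M

s ≈ 1.65 × 10^-6 M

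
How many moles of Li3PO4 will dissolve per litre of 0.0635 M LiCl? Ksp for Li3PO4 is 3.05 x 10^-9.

Li3PO4(s) ⇌ 3 Li^+(aq) + PO4^3-(aq)
Ksp = [Li^+]^3[PO4^3-]
Let s = moles of Li3PO4 that dissolve per litre. [Li^+] = 0.0635 + 3s ≈ 0.0635, [PO4^3-] = s (common-ion effect: Li^+ is already 0.0635 M).
Ksp ≈ (0.0635)^3 × s
s = 1.19 × 10^-5 M
Check: 3s = 3.6 × 10^-5 ≪ 0.0635, so the approximation is valid.

s ≈ 1.19 × 10^-5 M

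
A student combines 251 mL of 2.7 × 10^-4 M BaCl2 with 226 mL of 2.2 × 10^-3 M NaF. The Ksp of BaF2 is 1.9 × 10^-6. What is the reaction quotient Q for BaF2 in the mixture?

Total volume = 251 + 226 = 477 mL.
[Ba^2+] = 2.7 × 10^-4 × (251/477) = 1.42 x 10^-4 M
[F^-] = 2.2 x 10^-3 × (226/477) = 1.04 × 10^-3 M
BaF2(s) ⇌ Ba^2+ + 2 F^-, so Q = [Ba^2+][F^-]^2
Q = (1.42 × 10^-4)(1.04 × 10^-3)^2 = 1.5 × 10^-10
Q < Ksp, so no precipitate of BaF2 forms.

Q ≈ 1.5 × 10^-10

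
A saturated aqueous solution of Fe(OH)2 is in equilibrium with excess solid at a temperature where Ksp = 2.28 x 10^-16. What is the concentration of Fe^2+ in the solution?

[Fe^2+] ≈ 3.85e-6 M

Fe(OH)2(s) ⇌ Fe^2+(aq) + 2 OH^-(aq)
Ksp = [Fe^2+][OH^-]^2
For each mole of Fe(OH)2 that dissolves: [Fe^2+] = s, [OH^-] = 2s.
So Ksp = s × (2s)^2 = 4s^3
Solving, s = (2.28 x 10^-16/4)^(1/3) = 3.849 x 10^-6 M
[Fe^2+] = s = 3.85 × 10^-6 M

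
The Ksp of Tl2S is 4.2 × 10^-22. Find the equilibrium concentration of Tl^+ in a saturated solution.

Tl2S(s) ⇌ 2 Tl^+ + S^2-
Ksp = [Tl^+]^2[S^2-]
Let s = molar solubility. Then [Tl^+] = 2s and [S^2-] = s.
Ksp = (2s)^2s = 4s^3
Solving, s = (4.2 × 10^-22/4)^(1/3) = 4.72 × 10^-8 M
[Tl^+] = 2s = 9.4 × 10^-8 M

[Tl^+] ≈ 9.4e-8 M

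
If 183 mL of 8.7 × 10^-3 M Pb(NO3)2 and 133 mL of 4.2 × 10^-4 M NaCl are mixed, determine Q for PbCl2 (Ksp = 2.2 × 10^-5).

Total volume = 183 + 133 = 316 mL.
[Pb^2+] = 8.7 × 10^-3 × (183/316) = 5.04 × 10^-3 M
[Cl^-] = 4.2 × 10^-4 × (133/316) = 1.77 x 10^-4 M
PbCl2(s) <=> Pb^2+ + 2 Cl^-, so Q = [Pb^2+][Cl^-]^2
Q = (5.04 × 10^-3)(1.77 × 10^-4)^2 = 1.6 x 10^-10
Q < Ksp, so no precipitate of PbCl2 forms.

1.6e-10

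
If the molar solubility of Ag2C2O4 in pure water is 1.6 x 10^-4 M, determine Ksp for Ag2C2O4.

Ksp ≈ 1.6 × 10^-11

Ag2C2O4(s) ⇌ 2 Ag^+ + C2O4^2-
For each mole of Ag2C2O4 that dissolves: [Ag^+] = 2s, [C2O4^2-] = s.
Ksp = [Ag^+]^2[C2O4^2-]
Substituting: Ksp = (2s)^2s = 4s^3
Ksp = 4 × (1.6 x 10^-4)^3 = 1.6 × 10^-11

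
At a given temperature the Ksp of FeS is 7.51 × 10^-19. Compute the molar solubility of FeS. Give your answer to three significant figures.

8.67 × 10^-10 M

FeS(s) ⇌ Fe^2+ + S^2-
Ksp = [Fe^2+][S^2-]
If s mol/L of FeS dissolves, [Fe^2+] = s and [S^2-] = s.
Ksp = s × s = s^2
s = √(7.51 × 10^-19) = 8.67 × 10^-10 M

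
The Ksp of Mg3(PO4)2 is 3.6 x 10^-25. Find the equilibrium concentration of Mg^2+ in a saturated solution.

Mg3(PO4)2(s) <=> 3 Mg^2+(aq) + 2 PO4^3-(aq)
Ksp = [Mg^2+]^3[PO4^3-]^2
With molar solubility s: [Mg^2+] = 3s, [PO4^3-] = 2s.
So Ksp = (3s)^3 × (2s)^2 = 108s^5
s^5 = 3.6 x 10^-25 / 108, so s = 5.06 x 10^-6 M
[Mg^2+] = 3s = 1.5 × 10^-5 M

[Mg^2+] ≈ 1.5 × 10^-5 M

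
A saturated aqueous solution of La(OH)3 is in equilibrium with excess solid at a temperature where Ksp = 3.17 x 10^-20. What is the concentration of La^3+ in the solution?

5.85e-6 M

La(OH)3(s) <=> La^3+(aq) + 3 OH^-(aq)
Ksp = [La^3+][OH^-]^3
Let s = molar solubility. Then [La^3+] = s and [OH^-] = 3s.
Substituting: Ksp = s(3s)^3 = 27s^4
s^4 = 3.17 x 10^-20 / 27, so s = 5.854 × 10^-6 M
[La^3+] = s = 5.85 × 10^-6 M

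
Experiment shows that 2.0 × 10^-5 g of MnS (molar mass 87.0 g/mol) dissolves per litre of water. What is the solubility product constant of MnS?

Molar solubility s = (2.0 × 10^-5 g/L) / (87.0 g/mol) = 2.30 x 10^-7 M.
MnS(s) ⇌ Mn^2+(aq) + S^2-(aq)
If s mol/L of MnS dissolves, [Mn^2+] = s and [S^2-] = s.
Ksp = [Mn^2+][S^2-]
Ksp = s^2
Ksp = (2.30 x 10^-7)^2 = 5.3 x 10^-14

5.3e-14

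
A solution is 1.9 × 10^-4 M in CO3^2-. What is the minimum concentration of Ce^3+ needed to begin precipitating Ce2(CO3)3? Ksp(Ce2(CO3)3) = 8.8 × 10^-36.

1.1 × 10^-12 M

Ce2(CO3)3(s) ⇌ 2 Ce^3+(aq) + 3 CO3^2-(aq)
Ksp = [Ce^3+]^2[CO3^2-]^3
Precipitation begins when Q = Ksp. With [CO3^2-] = 1.9 × 10^-4 M:
8.8 × 10^-36 = (1.9 × 10^-4)^3 × [Ce^3+]^2
[Ce^3+] = (8.8 × 10^-36 / 6.86 × 10^-12)^(1/2) = 1.1 × 10^-12 M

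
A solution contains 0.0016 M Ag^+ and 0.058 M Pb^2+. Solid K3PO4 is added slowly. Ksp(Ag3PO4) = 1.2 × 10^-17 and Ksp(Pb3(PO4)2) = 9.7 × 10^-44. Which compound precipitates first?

Pb3(PO4)2

Each salt begins to precipitate when Q = Ksp, i.e. when [PO4^3-] reaches its threshold.
For Ag3PO4: 1.2 × 10^-17 = (0.0016)^3 × [PO4^3-]  ⇒  [PO4^3-] = 2.9 × 10^-9 M.
For Pb3(PO4)2: 9.7 × 10^-44 = (0.058)^3 × [PO4^3-]^2  ⇒  [PO4^3-] = 2.2 x 10^-20 M.
The salt with the lower threshold [PO4^3-] precipitates first: Pb3(PO4)2.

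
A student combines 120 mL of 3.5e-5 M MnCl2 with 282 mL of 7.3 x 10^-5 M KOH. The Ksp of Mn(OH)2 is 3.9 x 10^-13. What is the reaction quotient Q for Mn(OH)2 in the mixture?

Q = 2.7 × 10^-14

Total volume = 120 + 282 = 402 mL.
[Mn^2+] = 3.5 × 10^-5 × (120/402) = 1.04 x 10^-5 M
[OH^-] = 7.3 x 10^-5 × (282/402) = 5.12 x 10^-5 M
Mn(OH)2(s) ⇌ Mn^2+(aq) + 2 OH^-(aq), so Q = [Mn^2+][OH^-]^2
Q = (1.04 × 10^-5)(5.12 x 10^-5)^2 = 2.7 x 10^-14
Q < Ksp, so no precipitate of Mn(OH)2 forms.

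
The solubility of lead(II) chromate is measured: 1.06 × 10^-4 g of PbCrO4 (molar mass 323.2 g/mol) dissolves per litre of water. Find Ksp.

Molar solubility s = (1.06 × 10^-4 g/L) / (323.2 g/mol) = 3.280 x 10^-7 M.
PbCrO4(s) ⇌ Pb^2+ + CrO4^2-
For each mole of PbCrO4 that dissolves: [Pb^2+] = s, [CrO4^2-] = s.
Ksp = [Pb^2+][CrO4^2-]
Ksp = s^2
With s = 3.280 x 10^-7: Ksp = 1.08 × 10^-13

Ksp ≈ 1.08 × 10^-13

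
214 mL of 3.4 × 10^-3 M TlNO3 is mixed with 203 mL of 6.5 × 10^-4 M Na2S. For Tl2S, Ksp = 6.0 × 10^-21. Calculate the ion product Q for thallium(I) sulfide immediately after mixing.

Total volume = 214 + 203 = 417 mL.
[Tl^+] = 3.4 × 10^-3 × (214/417) = 1.74 x 10^-3 M
[S^2-] = 6.5 × 10^-4 × (203/417) = 3.16 × 10^-4 M
Tl2S(s) ⇌ 2 Tl^+(aq) + S^2-(aq), so Q = [Tl^+]^2[S^2-]
Q = (1.74 × 10^-3)^2(3.16 x 10^-4) = 9.6 × 10^-10
Q > Ksp, so Tl2S will precipitate.

Q ≈ 9.6 x 10^-10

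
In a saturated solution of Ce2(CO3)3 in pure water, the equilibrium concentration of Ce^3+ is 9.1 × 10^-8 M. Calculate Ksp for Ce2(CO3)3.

Ce2(CO3)3(s) ⇌ 2 Ce^3+ + 3 CO3^2-
Stoichiometry gives [CO3^2-] = (3/2)[Ce^3+] = 1.37 × 10^-7 M.
Ksp = [Ce^3+]^2[CO3^2-]^3
Ksp = (9.1 × 10^-8)^2 × (1.37 x 10^-7)^3 = 2.1 × 10^-35

Ksp = 2.1 × 10^-35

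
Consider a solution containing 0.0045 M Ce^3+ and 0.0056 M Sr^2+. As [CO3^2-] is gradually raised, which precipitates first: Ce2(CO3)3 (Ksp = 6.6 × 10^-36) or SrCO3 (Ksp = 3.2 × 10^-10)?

Each salt begins to precipitate when Q = Ksp, i.e. when [CO3^2-] reaches its threshold.
For Ce2(CO3)3: 6.6 × 10^-36 = (0.0045)^2 × [CO3^2-]^3  ⇒  [CO3^2-] = 6.9 × 10^-11 M.
For SrCO3: 3.2 × 10^-10 = 0.0056 × [CO3^2-]  ⇒  [CO3^2-] = 5.7 x 10^-8 M.
The salt with the lower threshold [CO3^2-] precipitates first: Ce2(CO3)3.

Ce2(CO3)3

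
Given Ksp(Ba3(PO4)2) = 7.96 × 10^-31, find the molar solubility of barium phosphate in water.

Ba3(PO4)2(s) <=> 3 Ba^2+ + 2 PO4^3-
Ksp = [Ba^2+]^3[PO4^3-]^2
With molar solubility s: [Ba^2+] = 3s, [PO4^3-] = 2s.
Substituting: Ksp = (3s)^3(2s)^2 = 108s^5
s = (7.96 × 10^-31 / 108)^(1/5) = 3.75 × 10^-7 M

s ≈ 3.75 × 10^-7 M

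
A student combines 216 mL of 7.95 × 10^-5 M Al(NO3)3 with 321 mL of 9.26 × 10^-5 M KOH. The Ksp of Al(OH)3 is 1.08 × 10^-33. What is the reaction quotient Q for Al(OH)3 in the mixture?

5.42e-18

Total volume = 216 + 321 = 537 mL.
[Al^3+] = 7.95 × 10^-5 × (216/537) = 3.198 × 10^-5 M
[OH^-] = 9.26 x 10^-5 × (321/537) = 5.535 × 10^-5 M
Al(OH)3(s) ⇌ Al^3+(aq) + 3 OH^-(aq), so Q = [Al^3+][OH^-]^3
Q = (3.198 × 10^-5)(5.535 x 10^-5)^3 = 5.42 × 10^-18
Q > Ksp, so Al(OH)3 will precipitate.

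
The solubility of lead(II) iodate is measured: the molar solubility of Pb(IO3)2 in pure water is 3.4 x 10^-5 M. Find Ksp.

Ksp = 1.6 × 10^-13

Pb(IO3)2(s) <=> Pb^2+(aq) + 2 IO3^-(aq)
Let s = molar solubility. Then [Pb^2+] = s and [IO3^-] = 2s.
Ksp = [Pb^2+][IO3^-]^2
So Ksp = s × (2s)^2 = 4s^3
Ksp = 4 × (3.4 x 10^-5)^3 = 1.6 × 10^-13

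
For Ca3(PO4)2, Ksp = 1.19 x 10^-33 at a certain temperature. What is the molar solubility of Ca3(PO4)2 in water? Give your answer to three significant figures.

s = 1.02 x 10^-7 M

Ca3(PO4)2(s) ⇌ 3 Ca^2+ + 2 PO4^3-
Ksp = [Ca^2+]^3[PO4^3-]^2
With molar solubility s: [Ca^2+] = 3s, [PO4^3-] = 2s.
Ksp = (3s)^3(2s)^2 = 108s^5
s^5 = 1.19 x 10^-33 / 108, so s = 1.02 x 10^-7 M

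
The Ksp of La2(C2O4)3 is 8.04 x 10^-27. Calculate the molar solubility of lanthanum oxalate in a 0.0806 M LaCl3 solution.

s = 3.58e-9 M

La2(C2O4)3(s) ⇌ 2 La^3+(aq) + 3 C2O4^2-(aq)
Ksp = [La^3+]^2[C2O4^2-]^3
If s mol/L dissolves here, [La^3+] = 0.0806 + 2s ≈ 0.0806, [C2O4^2-] = 3s (common-ion effect: La^3+ is already 0.0806 M).
Ksp ≈ (0.0806)^2 × (3s)^3
s = 3.58 × 10^-9 M
Check: 2s = 7.2 × 10^-9 ≪ 0.0806, so the approximation is valid.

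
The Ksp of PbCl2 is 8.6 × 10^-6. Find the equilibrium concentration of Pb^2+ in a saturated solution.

PbCl2(s) ⇌ Pb^2+(aq) + 2 Cl^-(aq)
Ksp = [Pb^2+][Cl^-]^2
If s mol/L of PbCl2 dissolves, [Pb^2+] = s and [Cl^-] = 2s.
Ksp = s(2s)^2 = 4s^3
Solving, s = (8.6 × 10^-6/4)^(1/3) = 1.29 x 10^-2 M
[Pb^2+] = s = 1.3 x 10^-2 M

1.3 × 10^-2 M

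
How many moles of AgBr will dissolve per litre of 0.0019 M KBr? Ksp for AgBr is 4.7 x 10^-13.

AgBr(s) <=> Ag^+(aq) + Br^-(aq)
Ksp = [Ag^+][Br^-]
Let s = moles of AgBr that dissolve per litre. [Ag^+] = s, [Br^-] = 0.0019 + s ≈ 0.0019 (since Br^- from KBr dominates).
Ksp ≈ s × 0.0019
s = 2.5 × 10^-10 M
Check: s = 2.5 × 10^-10 ≪ 0.0019, so the approximation is valid.

2.5 × 10^-10 M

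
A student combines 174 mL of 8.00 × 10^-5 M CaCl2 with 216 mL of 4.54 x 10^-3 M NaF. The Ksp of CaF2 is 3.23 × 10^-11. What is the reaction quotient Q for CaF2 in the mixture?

2.26 x 10^-10

Total volume = 174 + 216 = 390 mL.
[Ca^2+] = 8.00 x 10^-5 × (174/390) = 3.569 × 10^-5 M
[F^-] = 4.54 × 10^-3 × (216/390) = 2.514 x 10^-3 M
CaF2(s) <=> Ca^2+(aq) + 2 F^-(aq), so Q = [Ca^2+][F^-]^2
Q = (3.569 × 10^-5)(2.514 x 10^-3)^2 = 2.26 × 10^-10
Q > Ksp, so CaF2 will precipitate.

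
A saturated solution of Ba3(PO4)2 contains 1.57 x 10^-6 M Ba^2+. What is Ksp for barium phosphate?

Ba3(PO4)2(s) ⇌ 3 Ba^2+(aq) + 2 PO4^3-(aq)
Stoichiometry gives [PO4^3-] = (2/3)[Ba^2+] = 1.047 × 10^-6 M.
Ksp = [Ba^2+]^3[PO4^3-]^2
Ksp = (1.57 × 10^-6)^3 × (1.047 × 10^-6)^2 = 4.24 × 10^-30

Ksp = 4.24e-30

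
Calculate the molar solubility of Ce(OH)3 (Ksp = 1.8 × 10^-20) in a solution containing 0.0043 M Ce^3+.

Ce(OH)3(s) <=> Ce^3+(aq) + 3 OH^-(aq)
Ksp = [Ce^3+][OH^-]^3
Let s = moles of Ce(OH)3 that dissolve per litre. [Ce^3+] = 0.0043 + s ≈ 0.0043, [OH^-] = 3s (since the Ce^3+ already present dominates).
Ksp ≈ 0.0043 × (3s)^3
s = 5.4 × 10^-7 M
Check: s = 5.4 × 10^-7 ≪ 0.0043, so the approximation is valid.

s = 5.4 × 10^-7 M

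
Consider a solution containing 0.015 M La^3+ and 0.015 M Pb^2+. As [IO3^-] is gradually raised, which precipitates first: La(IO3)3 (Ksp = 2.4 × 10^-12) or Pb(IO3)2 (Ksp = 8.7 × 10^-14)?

Precipitation of each salt starts when its ion product equals its Ksp.
For La(IO3)3: 2.4 × 10^-12 = 0.015 × [IO3^-]^3  ⇒  [IO3^-] = 5.4 × 10^-4 M.
For Pb(IO3)2: 8.7 × 10^-14 = 0.015 × [IO3^-]^2  ⇒  [IO3^-] = 2.4 × 10^-6 M.
The salt with the lower threshold [IO3^-] precipitates first: Pb(IO3)2.

Pb(IO3)2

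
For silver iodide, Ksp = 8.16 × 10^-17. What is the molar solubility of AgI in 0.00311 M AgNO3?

AgI(s) ⇌ Ag^+ + I^-
Ksp = [Ag^+][I^-]
Let s = moles of AgI that dissolve per litre. [Ag^+] = 0.00311 + s ≈ 0.00311, [I^-] = s (Ksp is small, so little additional dissolves).
Ksp ≈ 0.00311 × s
s = 2.62 × 10^-14 M
Check: s = 2.6 x 10^-14 ≪ 0.00311, so the approximation is valid.

s ≈ 2.62e-14 M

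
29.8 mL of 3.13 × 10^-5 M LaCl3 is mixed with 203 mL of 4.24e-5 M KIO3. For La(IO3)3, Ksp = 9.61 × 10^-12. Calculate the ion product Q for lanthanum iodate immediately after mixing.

Total volume = 29.8 + 203 = 232.8 mL.
[La^3+] = 3.13 × 10^-5 × (29.8/232.8) = 4.007 × 10^-6 M
[IO3^-] = 4.24 × 10^-5 × (203/232.8) = 3.697 x 10^-5 M
La(IO3)3(s) <=> La^3+ + 3 IO3^-, so Q = [La^3+][IO3^-]^3
Q = (4.007 x 10^-6)(3.697 × 10^-5)^3 = 2.02 x 10^-19
Q < Ksp, so no precipitate of La(IO3)3 forms.

Q ≈ 2.02e-19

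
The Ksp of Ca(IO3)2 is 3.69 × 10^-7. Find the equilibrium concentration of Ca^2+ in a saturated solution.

Ca(IO3)2(s) <=> Ca^2+(aq) + 2 IO3^-(aq)
Ksp = [Ca^2+][IO3^-]^2
If s mol/L of Ca(IO3)2 dissolves, [Ca^2+] = s and [IO3^-] = 2s.
Substituting: Ksp = s(2s)^2 = 4s^3
Solving, s = (3.69 × 10^-7/4)^(1/3) = 4.518 x 10^-3 M
[Ca^2+] = s = 4.52 x 10^-3 M

[Ca^2+] = 4.52e-3 M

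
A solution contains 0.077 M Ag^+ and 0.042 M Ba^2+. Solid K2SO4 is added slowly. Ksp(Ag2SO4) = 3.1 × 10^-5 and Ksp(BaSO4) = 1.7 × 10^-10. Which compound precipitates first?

Each salt begins to precipitate when Q = Ksp, i.e. when [SO4^2-] reaches its threshold.
For Ag2SO4: 3.1 × 10^-5 = (0.077)^2 × [SO4^2-]  ⇒  [SO4^2-] = 5.2 × 10^-3 M.
For BaSO4: 1.7 × 10^-10 = 0.042 × [SO4^2-]  ⇒  [SO4^2-] = 4.0 × 10^-9 M.
The salt with the lower threshold [SO4^2-] precipitates first: BaSO4.

BaSO4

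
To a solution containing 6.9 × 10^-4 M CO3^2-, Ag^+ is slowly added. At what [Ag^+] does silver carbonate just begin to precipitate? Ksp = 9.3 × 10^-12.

Ag2CO3(s) <=> 2 Ag^+(aq) + CO3^2-(aq)
Ksp = [Ag^+]^2[CO3^2-]
Precipitation begins when Q = Ksp. With [CO3^2-] = 6.9 × 10^-4 M:
9.3 × 10^-12 = (6.9 × 10^-4) × [Ag^+]^2
[Ag^+] = (9.3 × 10^-12 / 6.9 × 10^-4)^(1/2) = 1.2 × 10^-4 M

[Ag^+] ≈ 1.2 × 10^-4 M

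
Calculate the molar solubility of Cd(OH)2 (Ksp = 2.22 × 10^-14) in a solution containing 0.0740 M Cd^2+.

Cd(OH)2(s) <=> Cd^2+(aq) + 2 OH^-(aq)
Ksp = [Cd^2+][OH^-]^2
Let s be the molar solubility in this solution. [Cd^2+] = 0.0740 + s ≈ 0.0740, [OH^-] = 2s (since the Cd^2+ already present dominates).
Ksp ≈ 0.0740 × (2s)^2
s = 2.74 × 10^-7 M
Check: s = 2.7 × 10^-7 ≪ 0.0740, so the approximation is valid.

s ≈ 2.74 x 10^-7 M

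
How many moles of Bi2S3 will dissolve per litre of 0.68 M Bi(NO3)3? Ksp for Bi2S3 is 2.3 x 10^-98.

s ≈ 1.2e-33 M

Bi2S3(s) ⇌ 2 Bi^3+(aq) + 3 S^2-(aq)
Ksp = [Bi^3+]^2[S^2-]^3
Let s = moles of Bi2S3 that dissolve per litre. [Bi^3+] = 0.68 + 2s ≈ 0.68, [S^2-] = 3s (Ksp is small, so little additional dissolves).
Ksp ≈ (0.68)^2 × (3s)^3
s = 1.2 × 10^-33 M
Check: 2s = 2.5 × 10^-33 ≪ 0.68, so the approximation is valid.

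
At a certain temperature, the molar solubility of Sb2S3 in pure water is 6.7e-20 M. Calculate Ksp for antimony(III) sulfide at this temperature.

Ksp ≈ 1.5 x 10^-94

Sb2S3(s) ⇌ 2 Sb^3+(aq) + 3 S^2-(aq)
If s mol/L of Sb2S3 dissolves, [Sb^3+] = 2s and [S^2-] = 3s.
Ksp = [Sb^3+]^2[S^2-]^3
Ksp = (2s)^2(3s)^3 = 108s^5
Ksp = 108 × (6.7 × 10^-20)^5 = 1.5 x 10^-94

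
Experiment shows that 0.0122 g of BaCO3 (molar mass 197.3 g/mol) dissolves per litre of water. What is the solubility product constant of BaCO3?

3.82 × 10^-9

Molar solubility s = (1.22 x 10^-2 g/L) / (197.3 g/mol) = 6.183 × 10^-5 M.
BaCO3(s) <=> Ba^2+ + CO3^2-
For each mole of BaCO3 that dissolves: [Ba^2+] = s, [CO3^2-] = s.
Ksp = [Ba^2+][CO3^2-]
Ksp = s^2
Ksp = (6.183 × 10^-5)^2 = 3.82 × 10^-9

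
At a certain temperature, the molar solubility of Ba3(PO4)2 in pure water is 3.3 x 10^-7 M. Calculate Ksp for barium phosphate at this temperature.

Ksp = 4.2 × 10^-31

Ba3(PO4)2(s) ⇌ 3 Ba^2+ + 2 PO4^3-
Let s = molar solubility. Then [Ba^2+] = 3s and [PO4^3-] = 2s.
Ksp = [Ba^2+]^3[PO4^3-]^2
Substituting: Ksp = (3s)^3(2s)^2 = 108s^5
With s = 3.3 × 10^-7: Ksp = 4.2 x 10^-31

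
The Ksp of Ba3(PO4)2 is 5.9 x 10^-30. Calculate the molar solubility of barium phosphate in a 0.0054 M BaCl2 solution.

Ba3(PO4)2(s) ⇌ 3 Ba^2+ + 2 PO4^3-
Ksp = [Ba^2+]^3[PO4^3-]^2
Let s be the molar solubility in this solution. [Ba^2+] = 0.0054 + 3s ≈ 0.0054, [PO4^3-] = 2s (common-ion effect: Ba^2+ is already 0.0054 M).
Ksp ≈ (0.0054)^3 × (2s)^2
s = 3.1 x 10^-12 M
Check: 3s = 9.2 x 10^-12 ≪ 0.0054, so the approximation is valid.

s ≈ 3.1e-12 M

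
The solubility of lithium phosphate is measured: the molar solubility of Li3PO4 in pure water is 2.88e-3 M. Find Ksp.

Li3PO4(s) ⇌ 3 Li^+ + PO4^3-
For each mole of Li3PO4 that dissolves: [Li^+] = 3s, [PO4^3-] = s.
Ksp = [Li^+]^3[PO4^3-]
So Ksp = (3s)^3 × s = 27s^4
With s = 2.88 x 10^-3: Ksp = 1.86 × 10^-9

1.86 x 10^-9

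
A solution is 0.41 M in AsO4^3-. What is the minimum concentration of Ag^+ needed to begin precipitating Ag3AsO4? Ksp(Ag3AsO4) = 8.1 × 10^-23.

Ag3AsO4(s) <=> 3 Ag^+(aq) + AsO4^3-(aq)
Ksp = [Ag^+]^3[AsO4^3-]
Precipitation begins when Q = Ksp. With [AsO4^3-] = 0.41 M:
8.1 × 10^-23 = (0.41) × [Ag^+]^3
[Ag^+] = (8.1 × 10^-23 / 4.1 × 10^-1)^(1/3) = 5.8 × 10^-8 M

5.8e-8 M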